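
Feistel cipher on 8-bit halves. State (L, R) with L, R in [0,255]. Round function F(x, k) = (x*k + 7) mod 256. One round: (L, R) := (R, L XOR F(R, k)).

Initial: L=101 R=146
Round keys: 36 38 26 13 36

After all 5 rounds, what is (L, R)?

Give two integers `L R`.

Answer: 231 40

Derivation:
Round 1 (k=36): L=146 R=234
Round 2 (k=38): L=234 R=81
Round 3 (k=26): L=81 R=171
Round 4 (k=13): L=171 R=231
Round 5 (k=36): L=231 R=40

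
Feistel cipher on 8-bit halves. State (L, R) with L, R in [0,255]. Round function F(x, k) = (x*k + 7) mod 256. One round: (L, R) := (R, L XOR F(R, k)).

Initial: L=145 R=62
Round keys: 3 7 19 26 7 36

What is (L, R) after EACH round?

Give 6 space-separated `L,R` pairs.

Answer: 62,80 80,9 9,226 226,242 242,71 71,241

Derivation:
Round 1 (k=3): L=62 R=80
Round 2 (k=7): L=80 R=9
Round 3 (k=19): L=9 R=226
Round 4 (k=26): L=226 R=242
Round 5 (k=7): L=242 R=71
Round 6 (k=36): L=71 R=241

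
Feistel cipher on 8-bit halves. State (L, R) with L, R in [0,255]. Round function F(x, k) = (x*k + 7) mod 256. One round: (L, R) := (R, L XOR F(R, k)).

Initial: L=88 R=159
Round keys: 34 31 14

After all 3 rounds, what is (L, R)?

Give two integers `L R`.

Answer: 181 144

Derivation:
Round 1 (k=34): L=159 R=125
Round 2 (k=31): L=125 R=181
Round 3 (k=14): L=181 R=144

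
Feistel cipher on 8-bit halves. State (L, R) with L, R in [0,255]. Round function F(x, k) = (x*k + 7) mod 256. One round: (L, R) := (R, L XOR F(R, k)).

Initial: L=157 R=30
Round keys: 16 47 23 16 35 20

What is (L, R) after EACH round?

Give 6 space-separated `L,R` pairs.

Round 1 (k=16): L=30 R=122
Round 2 (k=47): L=122 R=115
Round 3 (k=23): L=115 R=38
Round 4 (k=16): L=38 R=20
Round 5 (k=35): L=20 R=229
Round 6 (k=20): L=229 R=255

Answer: 30,122 122,115 115,38 38,20 20,229 229,255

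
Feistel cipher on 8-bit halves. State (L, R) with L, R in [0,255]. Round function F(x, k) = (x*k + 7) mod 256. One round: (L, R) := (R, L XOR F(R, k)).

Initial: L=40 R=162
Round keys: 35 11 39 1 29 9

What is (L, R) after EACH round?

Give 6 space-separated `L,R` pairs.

Round 1 (k=35): L=162 R=5
Round 2 (k=11): L=5 R=156
Round 3 (k=39): L=156 R=206
Round 4 (k=1): L=206 R=73
Round 5 (k=29): L=73 R=130
Round 6 (k=9): L=130 R=208

Answer: 162,5 5,156 156,206 206,73 73,130 130,208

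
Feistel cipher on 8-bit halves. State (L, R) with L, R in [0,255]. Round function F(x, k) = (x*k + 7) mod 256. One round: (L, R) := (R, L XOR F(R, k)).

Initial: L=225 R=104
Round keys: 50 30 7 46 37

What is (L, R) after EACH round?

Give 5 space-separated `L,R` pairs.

Round 1 (k=50): L=104 R=182
Round 2 (k=30): L=182 R=51
Round 3 (k=7): L=51 R=218
Round 4 (k=46): L=218 R=0
Round 5 (k=37): L=0 R=221

Answer: 104,182 182,51 51,218 218,0 0,221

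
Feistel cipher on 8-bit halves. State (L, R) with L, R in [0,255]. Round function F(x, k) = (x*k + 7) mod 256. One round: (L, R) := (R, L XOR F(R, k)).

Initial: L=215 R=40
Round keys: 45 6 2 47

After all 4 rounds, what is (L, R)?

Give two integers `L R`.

Round 1 (k=45): L=40 R=216
Round 2 (k=6): L=216 R=63
Round 3 (k=2): L=63 R=93
Round 4 (k=47): L=93 R=37

Answer: 93 37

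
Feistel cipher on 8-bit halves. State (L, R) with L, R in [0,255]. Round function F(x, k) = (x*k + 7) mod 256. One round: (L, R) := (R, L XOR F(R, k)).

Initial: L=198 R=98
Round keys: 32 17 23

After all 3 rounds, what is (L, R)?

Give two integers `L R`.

Round 1 (k=32): L=98 R=129
Round 2 (k=17): L=129 R=250
Round 3 (k=23): L=250 R=252

Answer: 250 252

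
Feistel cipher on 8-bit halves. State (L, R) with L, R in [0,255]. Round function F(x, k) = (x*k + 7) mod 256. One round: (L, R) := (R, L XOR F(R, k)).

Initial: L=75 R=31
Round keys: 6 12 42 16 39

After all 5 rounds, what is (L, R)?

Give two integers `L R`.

Round 1 (k=6): L=31 R=138
Round 2 (k=12): L=138 R=96
Round 3 (k=42): L=96 R=77
Round 4 (k=16): L=77 R=183
Round 5 (k=39): L=183 R=165

Answer: 183 165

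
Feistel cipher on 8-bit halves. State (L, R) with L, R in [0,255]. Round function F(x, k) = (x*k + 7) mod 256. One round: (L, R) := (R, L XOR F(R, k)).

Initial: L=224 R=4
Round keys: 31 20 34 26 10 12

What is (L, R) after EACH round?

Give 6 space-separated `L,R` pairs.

Answer: 4,99 99,199 199,22 22,132 132,57 57,55

Derivation:
Round 1 (k=31): L=4 R=99
Round 2 (k=20): L=99 R=199
Round 3 (k=34): L=199 R=22
Round 4 (k=26): L=22 R=132
Round 5 (k=10): L=132 R=57
Round 6 (k=12): L=57 R=55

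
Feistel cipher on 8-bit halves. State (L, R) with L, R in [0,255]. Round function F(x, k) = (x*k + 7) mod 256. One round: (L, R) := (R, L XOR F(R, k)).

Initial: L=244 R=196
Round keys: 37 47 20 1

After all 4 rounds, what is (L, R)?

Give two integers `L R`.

Answer: 216 51

Derivation:
Round 1 (k=37): L=196 R=175
Round 2 (k=47): L=175 R=236
Round 3 (k=20): L=236 R=216
Round 4 (k=1): L=216 R=51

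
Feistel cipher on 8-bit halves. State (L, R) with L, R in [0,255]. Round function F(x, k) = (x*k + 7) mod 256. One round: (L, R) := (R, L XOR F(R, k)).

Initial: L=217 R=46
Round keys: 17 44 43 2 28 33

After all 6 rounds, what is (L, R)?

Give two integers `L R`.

Round 1 (k=17): L=46 R=204
Round 2 (k=44): L=204 R=57
Round 3 (k=43): L=57 R=86
Round 4 (k=2): L=86 R=138
Round 5 (k=28): L=138 R=73
Round 6 (k=33): L=73 R=250

Answer: 73 250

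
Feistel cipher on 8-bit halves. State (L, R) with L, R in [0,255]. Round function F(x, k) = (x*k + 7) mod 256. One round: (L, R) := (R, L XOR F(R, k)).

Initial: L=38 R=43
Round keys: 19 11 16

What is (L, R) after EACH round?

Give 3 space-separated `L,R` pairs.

Answer: 43,30 30,122 122,185

Derivation:
Round 1 (k=19): L=43 R=30
Round 2 (k=11): L=30 R=122
Round 3 (k=16): L=122 R=185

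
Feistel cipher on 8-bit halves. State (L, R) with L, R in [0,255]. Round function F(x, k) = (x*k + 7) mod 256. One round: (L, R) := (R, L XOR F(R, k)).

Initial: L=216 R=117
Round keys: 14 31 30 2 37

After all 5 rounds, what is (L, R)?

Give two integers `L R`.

Round 1 (k=14): L=117 R=181
Round 2 (k=31): L=181 R=135
Round 3 (k=30): L=135 R=108
Round 4 (k=2): L=108 R=88
Round 5 (k=37): L=88 R=211

Answer: 88 211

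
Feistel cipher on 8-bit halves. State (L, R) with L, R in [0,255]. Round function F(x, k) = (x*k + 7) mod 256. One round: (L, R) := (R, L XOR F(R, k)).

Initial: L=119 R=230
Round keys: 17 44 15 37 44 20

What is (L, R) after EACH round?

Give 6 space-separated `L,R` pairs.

Round 1 (k=17): L=230 R=58
Round 2 (k=44): L=58 R=25
Round 3 (k=15): L=25 R=68
Round 4 (k=37): L=68 R=194
Round 5 (k=44): L=194 R=27
Round 6 (k=20): L=27 R=225

Answer: 230,58 58,25 25,68 68,194 194,27 27,225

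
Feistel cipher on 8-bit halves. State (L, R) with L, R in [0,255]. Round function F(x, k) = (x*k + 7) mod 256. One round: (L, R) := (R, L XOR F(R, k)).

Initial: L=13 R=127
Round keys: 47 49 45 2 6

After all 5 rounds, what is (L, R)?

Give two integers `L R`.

Round 1 (k=47): L=127 R=85
Round 2 (k=49): L=85 R=51
Round 3 (k=45): L=51 R=171
Round 4 (k=2): L=171 R=110
Round 5 (k=6): L=110 R=48

Answer: 110 48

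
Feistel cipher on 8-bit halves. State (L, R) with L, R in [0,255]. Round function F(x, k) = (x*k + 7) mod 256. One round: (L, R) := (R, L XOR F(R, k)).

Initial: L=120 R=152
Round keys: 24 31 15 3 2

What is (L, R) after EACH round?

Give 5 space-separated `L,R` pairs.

Answer: 152,63 63,48 48,232 232,143 143,205

Derivation:
Round 1 (k=24): L=152 R=63
Round 2 (k=31): L=63 R=48
Round 3 (k=15): L=48 R=232
Round 4 (k=3): L=232 R=143
Round 5 (k=2): L=143 R=205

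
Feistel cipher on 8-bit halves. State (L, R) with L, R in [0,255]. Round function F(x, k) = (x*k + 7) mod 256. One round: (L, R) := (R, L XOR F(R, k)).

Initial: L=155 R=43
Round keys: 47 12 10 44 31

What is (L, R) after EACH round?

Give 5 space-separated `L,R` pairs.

Answer: 43,119 119,176 176,144 144,119 119,224

Derivation:
Round 1 (k=47): L=43 R=119
Round 2 (k=12): L=119 R=176
Round 3 (k=10): L=176 R=144
Round 4 (k=44): L=144 R=119
Round 5 (k=31): L=119 R=224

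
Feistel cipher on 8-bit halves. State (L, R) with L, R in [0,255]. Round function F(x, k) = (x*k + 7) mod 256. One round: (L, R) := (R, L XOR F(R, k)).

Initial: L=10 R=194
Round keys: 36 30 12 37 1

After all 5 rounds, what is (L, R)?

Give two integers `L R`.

Round 1 (k=36): L=194 R=69
Round 2 (k=30): L=69 R=223
Round 3 (k=12): L=223 R=62
Round 4 (k=37): L=62 R=34
Round 5 (k=1): L=34 R=23

Answer: 34 23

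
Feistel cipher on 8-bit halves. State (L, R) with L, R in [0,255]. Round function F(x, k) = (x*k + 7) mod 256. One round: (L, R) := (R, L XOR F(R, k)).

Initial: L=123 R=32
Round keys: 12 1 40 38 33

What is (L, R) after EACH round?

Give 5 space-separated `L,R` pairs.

Answer: 32,252 252,35 35,131 131,90 90,34

Derivation:
Round 1 (k=12): L=32 R=252
Round 2 (k=1): L=252 R=35
Round 3 (k=40): L=35 R=131
Round 4 (k=38): L=131 R=90
Round 5 (k=33): L=90 R=34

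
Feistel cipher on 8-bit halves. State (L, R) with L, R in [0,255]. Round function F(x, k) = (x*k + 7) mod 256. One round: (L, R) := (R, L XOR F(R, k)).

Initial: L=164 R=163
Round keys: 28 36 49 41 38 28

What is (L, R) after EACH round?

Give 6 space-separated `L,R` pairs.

Answer: 163,127 127,64 64,56 56,191 191,89 89,124

Derivation:
Round 1 (k=28): L=163 R=127
Round 2 (k=36): L=127 R=64
Round 3 (k=49): L=64 R=56
Round 4 (k=41): L=56 R=191
Round 5 (k=38): L=191 R=89
Round 6 (k=28): L=89 R=124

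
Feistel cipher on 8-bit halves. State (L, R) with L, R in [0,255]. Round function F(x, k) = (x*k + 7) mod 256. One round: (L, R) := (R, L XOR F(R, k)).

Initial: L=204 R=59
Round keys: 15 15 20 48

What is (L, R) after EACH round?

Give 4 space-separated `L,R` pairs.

Answer: 59,176 176,108 108,199 199,59

Derivation:
Round 1 (k=15): L=59 R=176
Round 2 (k=15): L=176 R=108
Round 3 (k=20): L=108 R=199
Round 4 (k=48): L=199 R=59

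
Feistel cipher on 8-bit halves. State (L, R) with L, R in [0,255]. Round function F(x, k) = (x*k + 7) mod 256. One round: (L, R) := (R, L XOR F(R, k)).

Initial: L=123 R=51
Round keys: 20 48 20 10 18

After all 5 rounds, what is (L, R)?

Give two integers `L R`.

Answer: 233 6

Derivation:
Round 1 (k=20): L=51 R=120
Round 2 (k=48): L=120 R=180
Round 3 (k=20): L=180 R=111
Round 4 (k=10): L=111 R=233
Round 5 (k=18): L=233 R=6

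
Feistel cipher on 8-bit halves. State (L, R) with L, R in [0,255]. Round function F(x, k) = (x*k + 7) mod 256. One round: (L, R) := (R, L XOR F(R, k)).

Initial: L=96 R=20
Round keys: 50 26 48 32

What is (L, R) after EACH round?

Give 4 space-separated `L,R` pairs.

Answer: 20,143 143,153 153,56 56,158

Derivation:
Round 1 (k=50): L=20 R=143
Round 2 (k=26): L=143 R=153
Round 3 (k=48): L=153 R=56
Round 4 (k=32): L=56 R=158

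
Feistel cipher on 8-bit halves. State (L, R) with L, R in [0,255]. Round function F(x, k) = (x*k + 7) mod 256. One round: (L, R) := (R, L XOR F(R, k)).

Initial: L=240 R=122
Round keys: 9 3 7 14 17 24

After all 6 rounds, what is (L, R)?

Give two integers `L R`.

Answer: 180 204

Derivation:
Round 1 (k=9): L=122 R=161
Round 2 (k=3): L=161 R=144
Round 3 (k=7): L=144 R=86
Round 4 (k=14): L=86 R=43
Round 5 (k=17): L=43 R=180
Round 6 (k=24): L=180 R=204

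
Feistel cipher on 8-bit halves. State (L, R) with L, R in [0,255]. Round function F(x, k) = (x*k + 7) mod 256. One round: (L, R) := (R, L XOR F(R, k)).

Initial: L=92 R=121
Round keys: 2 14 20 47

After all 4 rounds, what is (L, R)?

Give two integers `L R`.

Answer: 178 193

Derivation:
Round 1 (k=2): L=121 R=165
Round 2 (k=14): L=165 R=116
Round 3 (k=20): L=116 R=178
Round 4 (k=47): L=178 R=193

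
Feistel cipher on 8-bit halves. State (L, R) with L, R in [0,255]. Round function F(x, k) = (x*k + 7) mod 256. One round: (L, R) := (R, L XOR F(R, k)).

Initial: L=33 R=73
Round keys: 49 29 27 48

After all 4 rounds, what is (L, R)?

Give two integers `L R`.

Answer: 199 218

Derivation:
Round 1 (k=49): L=73 R=33
Round 2 (k=29): L=33 R=141
Round 3 (k=27): L=141 R=199
Round 4 (k=48): L=199 R=218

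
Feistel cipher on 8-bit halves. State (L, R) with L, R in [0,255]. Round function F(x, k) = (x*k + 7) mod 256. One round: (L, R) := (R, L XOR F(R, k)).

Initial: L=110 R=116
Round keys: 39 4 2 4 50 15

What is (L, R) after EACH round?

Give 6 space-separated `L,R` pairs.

Answer: 116,221 221,15 15,248 248,232 232,175 175,160

Derivation:
Round 1 (k=39): L=116 R=221
Round 2 (k=4): L=221 R=15
Round 3 (k=2): L=15 R=248
Round 4 (k=4): L=248 R=232
Round 5 (k=50): L=232 R=175
Round 6 (k=15): L=175 R=160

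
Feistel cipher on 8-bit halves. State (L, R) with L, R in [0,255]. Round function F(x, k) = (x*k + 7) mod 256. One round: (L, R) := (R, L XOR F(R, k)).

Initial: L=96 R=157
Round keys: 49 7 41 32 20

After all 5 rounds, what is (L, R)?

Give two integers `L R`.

Answer: 137 42

Derivation:
Round 1 (k=49): L=157 R=116
Round 2 (k=7): L=116 R=174
Round 3 (k=41): L=174 R=145
Round 4 (k=32): L=145 R=137
Round 5 (k=20): L=137 R=42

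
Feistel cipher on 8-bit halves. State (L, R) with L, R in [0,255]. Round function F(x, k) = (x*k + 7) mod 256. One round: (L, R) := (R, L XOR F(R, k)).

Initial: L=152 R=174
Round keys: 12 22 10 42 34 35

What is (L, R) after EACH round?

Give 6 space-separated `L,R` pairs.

Answer: 174,183 183,111 111,234 234,4 4,101 101,210

Derivation:
Round 1 (k=12): L=174 R=183
Round 2 (k=22): L=183 R=111
Round 3 (k=10): L=111 R=234
Round 4 (k=42): L=234 R=4
Round 5 (k=34): L=4 R=101
Round 6 (k=35): L=101 R=210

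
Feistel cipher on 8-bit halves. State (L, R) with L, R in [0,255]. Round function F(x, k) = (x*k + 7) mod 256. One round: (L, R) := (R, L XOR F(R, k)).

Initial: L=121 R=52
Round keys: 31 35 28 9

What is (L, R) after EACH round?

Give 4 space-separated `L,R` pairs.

Round 1 (k=31): L=52 R=42
Round 2 (k=35): L=42 R=241
Round 3 (k=28): L=241 R=73
Round 4 (k=9): L=73 R=105

Answer: 52,42 42,241 241,73 73,105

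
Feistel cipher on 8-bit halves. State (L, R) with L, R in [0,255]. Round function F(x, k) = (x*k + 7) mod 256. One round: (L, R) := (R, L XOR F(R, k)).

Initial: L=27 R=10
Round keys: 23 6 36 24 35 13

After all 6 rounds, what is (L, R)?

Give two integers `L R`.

Round 1 (k=23): L=10 R=246
Round 2 (k=6): L=246 R=193
Round 3 (k=36): L=193 R=221
Round 4 (k=24): L=221 R=126
Round 5 (k=35): L=126 R=156
Round 6 (k=13): L=156 R=141

Answer: 156 141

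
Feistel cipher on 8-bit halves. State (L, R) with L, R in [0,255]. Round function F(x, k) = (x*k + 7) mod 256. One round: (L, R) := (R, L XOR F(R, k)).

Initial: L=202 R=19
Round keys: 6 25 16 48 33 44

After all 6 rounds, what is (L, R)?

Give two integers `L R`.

Answer: 185 133

Derivation:
Round 1 (k=6): L=19 R=179
Round 2 (k=25): L=179 R=145
Round 3 (k=16): L=145 R=164
Round 4 (k=48): L=164 R=86
Round 5 (k=33): L=86 R=185
Round 6 (k=44): L=185 R=133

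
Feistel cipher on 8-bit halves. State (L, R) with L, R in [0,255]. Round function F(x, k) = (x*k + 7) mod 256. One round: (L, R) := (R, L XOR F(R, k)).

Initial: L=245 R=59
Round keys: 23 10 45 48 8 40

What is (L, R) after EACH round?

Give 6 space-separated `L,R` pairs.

Answer: 59,161 161,106 106,8 8,237 237,103 103,242

Derivation:
Round 1 (k=23): L=59 R=161
Round 2 (k=10): L=161 R=106
Round 3 (k=45): L=106 R=8
Round 4 (k=48): L=8 R=237
Round 5 (k=8): L=237 R=103
Round 6 (k=40): L=103 R=242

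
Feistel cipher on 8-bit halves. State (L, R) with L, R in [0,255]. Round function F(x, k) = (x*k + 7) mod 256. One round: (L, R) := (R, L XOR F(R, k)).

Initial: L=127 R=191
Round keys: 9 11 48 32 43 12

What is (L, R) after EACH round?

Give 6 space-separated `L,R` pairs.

Round 1 (k=9): L=191 R=193
Round 2 (k=11): L=193 R=237
Round 3 (k=48): L=237 R=182
Round 4 (k=32): L=182 R=42
Round 5 (k=43): L=42 R=163
Round 6 (k=12): L=163 R=129

Answer: 191,193 193,237 237,182 182,42 42,163 163,129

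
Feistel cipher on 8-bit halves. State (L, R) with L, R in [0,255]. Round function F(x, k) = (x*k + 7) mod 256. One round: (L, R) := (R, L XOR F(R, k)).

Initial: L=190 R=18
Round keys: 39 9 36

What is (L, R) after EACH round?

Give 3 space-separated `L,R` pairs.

Round 1 (k=39): L=18 R=123
Round 2 (k=9): L=123 R=72
Round 3 (k=36): L=72 R=92

Answer: 18,123 123,72 72,92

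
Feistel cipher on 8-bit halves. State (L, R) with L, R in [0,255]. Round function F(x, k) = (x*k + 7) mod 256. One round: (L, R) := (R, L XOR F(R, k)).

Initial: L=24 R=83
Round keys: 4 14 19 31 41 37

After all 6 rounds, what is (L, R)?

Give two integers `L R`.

Round 1 (k=4): L=83 R=75
Round 2 (k=14): L=75 R=114
Round 3 (k=19): L=114 R=54
Round 4 (k=31): L=54 R=227
Round 5 (k=41): L=227 R=84
Round 6 (k=37): L=84 R=200

Answer: 84 200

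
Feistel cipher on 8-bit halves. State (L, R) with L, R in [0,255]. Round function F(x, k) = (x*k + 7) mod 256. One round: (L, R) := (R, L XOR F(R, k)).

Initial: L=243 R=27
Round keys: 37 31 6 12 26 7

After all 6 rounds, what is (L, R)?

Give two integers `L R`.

Round 1 (k=37): L=27 R=29
Round 2 (k=31): L=29 R=145
Round 3 (k=6): L=145 R=112
Round 4 (k=12): L=112 R=214
Round 5 (k=26): L=214 R=179
Round 6 (k=7): L=179 R=58

Answer: 179 58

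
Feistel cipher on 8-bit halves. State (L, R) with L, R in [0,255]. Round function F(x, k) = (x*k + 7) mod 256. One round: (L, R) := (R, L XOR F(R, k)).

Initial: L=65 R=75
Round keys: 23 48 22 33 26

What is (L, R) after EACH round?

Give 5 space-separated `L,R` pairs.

Answer: 75,133 133,188 188,170 170,77 77,115

Derivation:
Round 1 (k=23): L=75 R=133
Round 2 (k=48): L=133 R=188
Round 3 (k=22): L=188 R=170
Round 4 (k=33): L=170 R=77
Round 5 (k=26): L=77 R=115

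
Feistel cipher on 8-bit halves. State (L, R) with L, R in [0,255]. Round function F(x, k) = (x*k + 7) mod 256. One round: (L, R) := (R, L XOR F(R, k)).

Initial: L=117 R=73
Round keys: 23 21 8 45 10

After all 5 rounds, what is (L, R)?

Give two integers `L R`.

Answer: 156 131

Derivation:
Round 1 (k=23): L=73 R=227
Round 2 (k=21): L=227 R=239
Round 3 (k=8): L=239 R=156
Round 4 (k=45): L=156 R=156
Round 5 (k=10): L=156 R=131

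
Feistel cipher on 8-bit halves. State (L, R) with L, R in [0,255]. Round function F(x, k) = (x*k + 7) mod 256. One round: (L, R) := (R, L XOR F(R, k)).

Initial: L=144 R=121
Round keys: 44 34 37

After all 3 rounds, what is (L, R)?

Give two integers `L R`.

Answer: 148 40

Derivation:
Round 1 (k=44): L=121 R=67
Round 2 (k=34): L=67 R=148
Round 3 (k=37): L=148 R=40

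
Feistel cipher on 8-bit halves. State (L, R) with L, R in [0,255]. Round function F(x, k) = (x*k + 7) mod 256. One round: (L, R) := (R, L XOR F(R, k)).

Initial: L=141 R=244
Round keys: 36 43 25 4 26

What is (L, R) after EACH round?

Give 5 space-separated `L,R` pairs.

Answer: 244,218 218,81 81,42 42,254 254,249

Derivation:
Round 1 (k=36): L=244 R=218
Round 2 (k=43): L=218 R=81
Round 3 (k=25): L=81 R=42
Round 4 (k=4): L=42 R=254
Round 5 (k=26): L=254 R=249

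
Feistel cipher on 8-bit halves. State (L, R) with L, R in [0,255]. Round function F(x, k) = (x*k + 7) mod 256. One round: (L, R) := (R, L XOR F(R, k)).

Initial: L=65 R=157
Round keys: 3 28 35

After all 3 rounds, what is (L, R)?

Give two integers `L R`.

Answer: 246 54

Derivation:
Round 1 (k=3): L=157 R=159
Round 2 (k=28): L=159 R=246
Round 3 (k=35): L=246 R=54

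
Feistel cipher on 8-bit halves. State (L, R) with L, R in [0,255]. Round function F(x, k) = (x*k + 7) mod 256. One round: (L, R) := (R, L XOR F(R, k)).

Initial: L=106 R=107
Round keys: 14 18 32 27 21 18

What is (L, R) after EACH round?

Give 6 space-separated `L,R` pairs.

Answer: 107,139 139,166 166,76 76,173 173,116 116,130

Derivation:
Round 1 (k=14): L=107 R=139
Round 2 (k=18): L=139 R=166
Round 3 (k=32): L=166 R=76
Round 4 (k=27): L=76 R=173
Round 5 (k=21): L=173 R=116
Round 6 (k=18): L=116 R=130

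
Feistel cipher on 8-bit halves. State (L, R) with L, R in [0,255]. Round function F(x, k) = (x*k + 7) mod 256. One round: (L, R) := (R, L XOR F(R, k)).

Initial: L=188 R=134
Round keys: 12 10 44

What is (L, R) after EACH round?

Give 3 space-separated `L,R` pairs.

Answer: 134,243 243,3 3,120

Derivation:
Round 1 (k=12): L=134 R=243
Round 2 (k=10): L=243 R=3
Round 3 (k=44): L=3 R=120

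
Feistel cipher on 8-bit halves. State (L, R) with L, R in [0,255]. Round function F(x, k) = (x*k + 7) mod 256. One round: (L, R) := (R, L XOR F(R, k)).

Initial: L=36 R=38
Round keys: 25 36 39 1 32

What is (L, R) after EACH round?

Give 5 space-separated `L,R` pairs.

Round 1 (k=25): L=38 R=153
Round 2 (k=36): L=153 R=173
Round 3 (k=39): L=173 R=251
Round 4 (k=1): L=251 R=175
Round 5 (k=32): L=175 R=28

Answer: 38,153 153,173 173,251 251,175 175,28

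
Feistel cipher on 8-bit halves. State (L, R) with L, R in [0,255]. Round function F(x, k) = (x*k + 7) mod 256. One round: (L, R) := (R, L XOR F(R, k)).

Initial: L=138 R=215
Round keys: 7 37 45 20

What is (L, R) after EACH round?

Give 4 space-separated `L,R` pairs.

Round 1 (k=7): L=215 R=98
Round 2 (k=37): L=98 R=230
Round 3 (k=45): L=230 R=23
Round 4 (k=20): L=23 R=53

Answer: 215,98 98,230 230,23 23,53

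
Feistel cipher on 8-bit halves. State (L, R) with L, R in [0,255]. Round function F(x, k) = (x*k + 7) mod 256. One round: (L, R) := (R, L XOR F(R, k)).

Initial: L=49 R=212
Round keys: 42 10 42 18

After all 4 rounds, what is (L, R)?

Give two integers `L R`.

Round 1 (k=42): L=212 R=254
Round 2 (k=10): L=254 R=39
Round 3 (k=42): L=39 R=147
Round 4 (k=18): L=147 R=122

Answer: 147 122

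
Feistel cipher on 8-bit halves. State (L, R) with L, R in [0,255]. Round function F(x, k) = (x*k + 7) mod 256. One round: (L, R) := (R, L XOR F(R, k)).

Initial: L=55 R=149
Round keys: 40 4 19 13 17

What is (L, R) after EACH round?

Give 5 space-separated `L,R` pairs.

Answer: 149,120 120,114 114,5 5,58 58,228

Derivation:
Round 1 (k=40): L=149 R=120
Round 2 (k=4): L=120 R=114
Round 3 (k=19): L=114 R=5
Round 4 (k=13): L=5 R=58
Round 5 (k=17): L=58 R=228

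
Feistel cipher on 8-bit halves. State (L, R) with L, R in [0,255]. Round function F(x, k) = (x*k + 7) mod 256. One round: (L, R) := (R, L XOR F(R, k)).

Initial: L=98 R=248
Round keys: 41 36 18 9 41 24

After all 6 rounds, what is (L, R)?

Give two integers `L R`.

Answer: 75 203

Derivation:
Round 1 (k=41): L=248 R=221
Round 2 (k=36): L=221 R=227
Round 3 (k=18): L=227 R=32
Round 4 (k=9): L=32 R=196
Round 5 (k=41): L=196 R=75
Round 6 (k=24): L=75 R=203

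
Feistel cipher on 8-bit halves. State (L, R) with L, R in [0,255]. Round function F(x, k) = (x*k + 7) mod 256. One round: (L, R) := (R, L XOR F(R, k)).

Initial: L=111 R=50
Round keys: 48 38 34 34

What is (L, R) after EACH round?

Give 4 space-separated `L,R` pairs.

Round 1 (k=48): L=50 R=8
Round 2 (k=38): L=8 R=5
Round 3 (k=34): L=5 R=185
Round 4 (k=34): L=185 R=156

Answer: 50,8 8,5 5,185 185,156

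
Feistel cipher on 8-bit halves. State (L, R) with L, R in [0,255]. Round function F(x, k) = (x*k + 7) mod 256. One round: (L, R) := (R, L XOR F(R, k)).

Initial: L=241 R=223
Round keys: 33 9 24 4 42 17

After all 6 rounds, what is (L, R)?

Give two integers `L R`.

Round 1 (k=33): L=223 R=55
Round 2 (k=9): L=55 R=41
Round 3 (k=24): L=41 R=232
Round 4 (k=4): L=232 R=142
Round 5 (k=42): L=142 R=187
Round 6 (k=17): L=187 R=252

Answer: 187 252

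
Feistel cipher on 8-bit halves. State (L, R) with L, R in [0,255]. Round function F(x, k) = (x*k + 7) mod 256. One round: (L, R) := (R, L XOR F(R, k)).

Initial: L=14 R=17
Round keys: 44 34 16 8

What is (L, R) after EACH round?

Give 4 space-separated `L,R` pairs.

Answer: 17,253 253,176 176,250 250,103

Derivation:
Round 1 (k=44): L=17 R=253
Round 2 (k=34): L=253 R=176
Round 3 (k=16): L=176 R=250
Round 4 (k=8): L=250 R=103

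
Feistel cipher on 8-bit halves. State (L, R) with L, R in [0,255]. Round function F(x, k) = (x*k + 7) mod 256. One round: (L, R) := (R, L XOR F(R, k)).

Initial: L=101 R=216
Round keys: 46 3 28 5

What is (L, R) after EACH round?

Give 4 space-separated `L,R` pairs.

Answer: 216,178 178,197 197,33 33,105

Derivation:
Round 1 (k=46): L=216 R=178
Round 2 (k=3): L=178 R=197
Round 3 (k=28): L=197 R=33
Round 4 (k=5): L=33 R=105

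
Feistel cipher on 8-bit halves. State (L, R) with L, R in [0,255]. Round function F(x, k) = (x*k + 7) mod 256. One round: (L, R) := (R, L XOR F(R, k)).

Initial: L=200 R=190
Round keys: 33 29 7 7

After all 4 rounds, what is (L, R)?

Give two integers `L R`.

Answer: 52 13

Derivation:
Round 1 (k=33): L=190 R=77
Round 2 (k=29): L=77 R=126
Round 3 (k=7): L=126 R=52
Round 4 (k=7): L=52 R=13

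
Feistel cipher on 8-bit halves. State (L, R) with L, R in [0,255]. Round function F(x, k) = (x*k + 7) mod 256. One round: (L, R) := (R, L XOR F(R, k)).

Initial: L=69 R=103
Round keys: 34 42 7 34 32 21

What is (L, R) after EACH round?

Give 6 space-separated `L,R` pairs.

Answer: 103,240 240,0 0,247 247,213 213,80 80,66

Derivation:
Round 1 (k=34): L=103 R=240
Round 2 (k=42): L=240 R=0
Round 3 (k=7): L=0 R=247
Round 4 (k=34): L=247 R=213
Round 5 (k=32): L=213 R=80
Round 6 (k=21): L=80 R=66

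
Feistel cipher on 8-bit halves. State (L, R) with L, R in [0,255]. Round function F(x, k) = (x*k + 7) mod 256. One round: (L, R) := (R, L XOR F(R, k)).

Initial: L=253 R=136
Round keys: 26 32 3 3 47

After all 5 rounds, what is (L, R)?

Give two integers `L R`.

Round 1 (k=26): L=136 R=42
Round 2 (k=32): L=42 R=207
Round 3 (k=3): L=207 R=94
Round 4 (k=3): L=94 R=238
Round 5 (k=47): L=238 R=231

Answer: 238 231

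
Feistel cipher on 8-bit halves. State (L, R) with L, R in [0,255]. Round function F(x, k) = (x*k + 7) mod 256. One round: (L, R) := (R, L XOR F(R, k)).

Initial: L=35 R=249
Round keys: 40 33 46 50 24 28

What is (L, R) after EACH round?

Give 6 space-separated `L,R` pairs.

Answer: 249,204 204,170 170,95 95,63 63,176 176,120

Derivation:
Round 1 (k=40): L=249 R=204
Round 2 (k=33): L=204 R=170
Round 3 (k=46): L=170 R=95
Round 4 (k=50): L=95 R=63
Round 5 (k=24): L=63 R=176
Round 6 (k=28): L=176 R=120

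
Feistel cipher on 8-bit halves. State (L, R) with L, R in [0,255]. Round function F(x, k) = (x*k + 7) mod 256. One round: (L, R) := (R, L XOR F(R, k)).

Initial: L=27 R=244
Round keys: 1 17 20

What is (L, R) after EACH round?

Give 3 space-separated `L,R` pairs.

Round 1 (k=1): L=244 R=224
Round 2 (k=17): L=224 R=19
Round 3 (k=20): L=19 R=99

Answer: 244,224 224,19 19,99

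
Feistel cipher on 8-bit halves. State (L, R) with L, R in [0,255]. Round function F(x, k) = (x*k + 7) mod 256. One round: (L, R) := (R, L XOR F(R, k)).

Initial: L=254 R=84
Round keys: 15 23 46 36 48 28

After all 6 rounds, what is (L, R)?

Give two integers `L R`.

Round 1 (k=15): L=84 R=13
Round 2 (k=23): L=13 R=102
Round 3 (k=46): L=102 R=86
Round 4 (k=36): L=86 R=121
Round 5 (k=48): L=121 R=225
Round 6 (k=28): L=225 R=218

Answer: 225 218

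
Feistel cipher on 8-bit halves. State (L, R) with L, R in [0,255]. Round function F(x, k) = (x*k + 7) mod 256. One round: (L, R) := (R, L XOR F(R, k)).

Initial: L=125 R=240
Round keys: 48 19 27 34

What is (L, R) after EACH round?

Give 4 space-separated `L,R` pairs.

Round 1 (k=48): L=240 R=122
Round 2 (k=19): L=122 R=229
Round 3 (k=27): L=229 R=84
Round 4 (k=34): L=84 R=202

Answer: 240,122 122,229 229,84 84,202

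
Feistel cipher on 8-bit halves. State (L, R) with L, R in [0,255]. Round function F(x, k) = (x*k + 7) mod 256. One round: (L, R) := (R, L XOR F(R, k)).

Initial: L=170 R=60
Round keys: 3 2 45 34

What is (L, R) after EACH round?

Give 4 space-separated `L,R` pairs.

Round 1 (k=3): L=60 R=17
Round 2 (k=2): L=17 R=21
Round 3 (k=45): L=21 R=169
Round 4 (k=34): L=169 R=108

Answer: 60,17 17,21 21,169 169,108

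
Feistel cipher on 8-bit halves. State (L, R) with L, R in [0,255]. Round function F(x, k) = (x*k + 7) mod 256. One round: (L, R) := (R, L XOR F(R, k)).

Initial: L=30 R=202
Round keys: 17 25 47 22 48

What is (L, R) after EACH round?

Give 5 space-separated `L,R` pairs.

Answer: 202,111 111,20 20,220 220,251 251,203

Derivation:
Round 1 (k=17): L=202 R=111
Round 2 (k=25): L=111 R=20
Round 3 (k=47): L=20 R=220
Round 4 (k=22): L=220 R=251
Round 5 (k=48): L=251 R=203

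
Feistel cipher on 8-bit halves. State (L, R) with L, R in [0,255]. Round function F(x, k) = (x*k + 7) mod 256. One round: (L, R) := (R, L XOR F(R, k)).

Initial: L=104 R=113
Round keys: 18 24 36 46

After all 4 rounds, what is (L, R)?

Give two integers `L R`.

Round 1 (k=18): L=113 R=145
Round 2 (k=24): L=145 R=238
Round 3 (k=36): L=238 R=238
Round 4 (k=46): L=238 R=37

Answer: 238 37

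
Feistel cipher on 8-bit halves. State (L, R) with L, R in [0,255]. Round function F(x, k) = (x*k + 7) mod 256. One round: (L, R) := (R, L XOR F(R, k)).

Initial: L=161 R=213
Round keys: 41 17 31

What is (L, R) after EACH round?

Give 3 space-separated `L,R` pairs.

Answer: 213,133 133,9 9,155

Derivation:
Round 1 (k=41): L=213 R=133
Round 2 (k=17): L=133 R=9
Round 3 (k=31): L=9 R=155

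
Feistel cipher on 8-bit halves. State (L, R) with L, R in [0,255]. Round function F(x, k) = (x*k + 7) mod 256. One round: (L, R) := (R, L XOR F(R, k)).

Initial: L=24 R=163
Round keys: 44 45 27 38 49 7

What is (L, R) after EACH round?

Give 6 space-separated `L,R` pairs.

Round 1 (k=44): L=163 R=19
Round 2 (k=45): L=19 R=253
Round 3 (k=27): L=253 R=165
Round 4 (k=38): L=165 R=120
Round 5 (k=49): L=120 R=90
Round 6 (k=7): L=90 R=5

Answer: 163,19 19,253 253,165 165,120 120,90 90,5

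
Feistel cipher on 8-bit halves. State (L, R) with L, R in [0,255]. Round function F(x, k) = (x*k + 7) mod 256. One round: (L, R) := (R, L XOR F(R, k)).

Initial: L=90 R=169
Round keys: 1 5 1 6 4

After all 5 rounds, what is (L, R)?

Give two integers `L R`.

Answer: 5 198

Derivation:
Round 1 (k=1): L=169 R=234
Round 2 (k=5): L=234 R=48
Round 3 (k=1): L=48 R=221
Round 4 (k=6): L=221 R=5
Round 5 (k=4): L=5 R=198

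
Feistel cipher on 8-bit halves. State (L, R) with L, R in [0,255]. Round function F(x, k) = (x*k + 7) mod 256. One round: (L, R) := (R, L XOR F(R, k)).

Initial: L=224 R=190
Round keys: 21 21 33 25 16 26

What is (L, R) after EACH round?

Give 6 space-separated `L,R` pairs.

Answer: 190,125 125,246 246,192 192,49 49,215 215,236

Derivation:
Round 1 (k=21): L=190 R=125
Round 2 (k=21): L=125 R=246
Round 3 (k=33): L=246 R=192
Round 4 (k=25): L=192 R=49
Round 5 (k=16): L=49 R=215
Round 6 (k=26): L=215 R=236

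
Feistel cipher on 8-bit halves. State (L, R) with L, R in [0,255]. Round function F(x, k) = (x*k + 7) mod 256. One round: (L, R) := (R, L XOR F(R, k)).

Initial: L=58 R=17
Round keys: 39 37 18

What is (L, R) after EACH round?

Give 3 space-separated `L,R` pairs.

Answer: 17,164 164,170 170,95

Derivation:
Round 1 (k=39): L=17 R=164
Round 2 (k=37): L=164 R=170
Round 3 (k=18): L=170 R=95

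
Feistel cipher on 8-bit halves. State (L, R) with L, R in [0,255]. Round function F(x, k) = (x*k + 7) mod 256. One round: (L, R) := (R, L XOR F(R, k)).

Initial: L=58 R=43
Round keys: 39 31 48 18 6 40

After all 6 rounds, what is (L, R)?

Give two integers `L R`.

Answer: 96 28

Derivation:
Round 1 (k=39): L=43 R=174
Round 2 (k=31): L=174 R=50
Round 3 (k=48): L=50 R=201
Round 4 (k=18): L=201 R=27
Round 5 (k=6): L=27 R=96
Round 6 (k=40): L=96 R=28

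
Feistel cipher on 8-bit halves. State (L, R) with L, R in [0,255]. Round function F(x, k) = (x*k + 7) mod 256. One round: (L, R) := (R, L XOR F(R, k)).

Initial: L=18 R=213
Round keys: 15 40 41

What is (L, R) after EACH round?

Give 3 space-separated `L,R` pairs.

Round 1 (k=15): L=213 R=144
Round 2 (k=40): L=144 R=82
Round 3 (k=41): L=82 R=185

Answer: 213,144 144,82 82,185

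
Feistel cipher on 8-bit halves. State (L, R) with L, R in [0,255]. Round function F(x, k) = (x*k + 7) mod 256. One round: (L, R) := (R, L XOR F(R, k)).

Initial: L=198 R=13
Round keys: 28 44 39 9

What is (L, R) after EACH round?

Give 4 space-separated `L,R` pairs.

Round 1 (k=28): L=13 R=181
Round 2 (k=44): L=181 R=46
Round 3 (k=39): L=46 R=188
Round 4 (k=9): L=188 R=141

Answer: 13,181 181,46 46,188 188,141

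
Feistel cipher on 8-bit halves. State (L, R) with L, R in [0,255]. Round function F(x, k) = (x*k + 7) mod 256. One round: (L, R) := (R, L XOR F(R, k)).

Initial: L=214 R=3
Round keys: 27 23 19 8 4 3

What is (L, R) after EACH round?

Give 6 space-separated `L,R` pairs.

Round 1 (k=27): L=3 R=142
Round 2 (k=23): L=142 R=202
Round 3 (k=19): L=202 R=139
Round 4 (k=8): L=139 R=149
Round 5 (k=4): L=149 R=208
Round 6 (k=3): L=208 R=226

Answer: 3,142 142,202 202,139 139,149 149,208 208,226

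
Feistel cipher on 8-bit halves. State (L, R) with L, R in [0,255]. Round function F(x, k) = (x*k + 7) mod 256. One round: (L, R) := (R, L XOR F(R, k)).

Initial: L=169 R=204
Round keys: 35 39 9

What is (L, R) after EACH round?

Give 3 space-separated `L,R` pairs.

Answer: 204,66 66,217 217,234

Derivation:
Round 1 (k=35): L=204 R=66
Round 2 (k=39): L=66 R=217
Round 3 (k=9): L=217 R=234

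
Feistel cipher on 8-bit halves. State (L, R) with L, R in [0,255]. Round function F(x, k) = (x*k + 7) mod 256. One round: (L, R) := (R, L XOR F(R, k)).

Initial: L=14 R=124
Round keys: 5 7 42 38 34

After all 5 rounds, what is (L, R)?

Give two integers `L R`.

Answer: 213 127

Derivation:
Round 1 (k=5): L=124 R=125
Round 2 (k=7): L=125 R=14
Round 3 (k=42): L=14 R=46
Round 4 (k=38): L=46 R=213
Round 5 (k=34): L=213 R=127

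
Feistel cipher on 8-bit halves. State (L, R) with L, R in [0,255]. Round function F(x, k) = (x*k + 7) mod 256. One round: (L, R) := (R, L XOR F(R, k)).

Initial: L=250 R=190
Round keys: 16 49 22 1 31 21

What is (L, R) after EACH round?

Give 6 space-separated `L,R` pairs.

Round 1 (k=16): L=190 R=29
Round 2 (k=49): L=29 R=42
Round 3 (k=22): L=42 R=190
Round 4 (k=1): L=190 R=239
Round 5 (k=31): L=239 R=70
Round 6 (k=21): L=70 R=42

Answer: 190,29 29,42 42,190 190,239 239,70 70,42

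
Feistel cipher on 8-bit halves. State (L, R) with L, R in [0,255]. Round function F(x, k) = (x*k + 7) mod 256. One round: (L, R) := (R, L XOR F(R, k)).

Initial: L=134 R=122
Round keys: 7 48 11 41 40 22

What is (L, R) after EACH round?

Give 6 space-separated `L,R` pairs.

Round 1 (k=7): L=122 R=219
Round 2 (k=48): L=219 R=109
Round 3 (k=11): L=109 R=109
Round 4 (k=41): L=109 R=17
Round 5 (k=40): L=17 R=194
Round 6 (k=22): L=194 R=162

Answer: 122,219 219,109 109,109 109,17 17,194 194,162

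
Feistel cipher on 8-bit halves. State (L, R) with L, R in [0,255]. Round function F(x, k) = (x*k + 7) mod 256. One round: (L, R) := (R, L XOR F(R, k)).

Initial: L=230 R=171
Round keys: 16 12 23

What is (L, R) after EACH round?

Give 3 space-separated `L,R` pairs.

Answer: 171,81 81,120 120,158

Derivation:
Round 1 (k=16): L=171 R=81
Round 2 (k=12): L=81 R=120
Round 3 (k=23): L=120 R=158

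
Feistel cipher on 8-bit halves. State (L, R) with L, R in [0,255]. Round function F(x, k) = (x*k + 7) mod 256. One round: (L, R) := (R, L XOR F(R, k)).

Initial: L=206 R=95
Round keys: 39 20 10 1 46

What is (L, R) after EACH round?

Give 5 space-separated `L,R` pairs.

Round 1 (k=39): L=95 R=78
Round 2 (k=20): L=78 R=64
Round 3 (k=10): L=64 R=201
Round 4 (k=1): L=201 R=144
Round 5 (k=46): L=144 R=46

Answer: 95,78 78,64 64,201 201,144 144,46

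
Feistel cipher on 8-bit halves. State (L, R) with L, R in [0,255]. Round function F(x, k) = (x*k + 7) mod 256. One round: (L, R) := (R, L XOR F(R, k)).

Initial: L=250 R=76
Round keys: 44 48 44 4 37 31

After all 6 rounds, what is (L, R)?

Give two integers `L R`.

Answer: 253 142

Derivation:
Round 1 (k=44): L=76 R=237
Round 2 (k=48): L=237 R=59
Round 3 (k=44): L=59 R=198
Round 4 (k=4): L=198 R=36
Round 5 (k=37): L=36 R=253
Round 6 (k=31): L=253 R=142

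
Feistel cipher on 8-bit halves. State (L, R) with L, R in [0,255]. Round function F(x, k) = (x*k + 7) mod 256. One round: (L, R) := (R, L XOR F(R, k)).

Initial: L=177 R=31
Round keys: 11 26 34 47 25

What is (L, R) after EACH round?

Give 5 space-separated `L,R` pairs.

Round 1 (k=11): L=31 R=237
Round 2 (k=26): L=237 R=6
Round 3 (k=34): L=6 R=62
Round 4 (k=47): L=62 R=111
Round 5 (k=25): L=111 R=224

Answer: 31,237 237,6 6,62 62,111 111,224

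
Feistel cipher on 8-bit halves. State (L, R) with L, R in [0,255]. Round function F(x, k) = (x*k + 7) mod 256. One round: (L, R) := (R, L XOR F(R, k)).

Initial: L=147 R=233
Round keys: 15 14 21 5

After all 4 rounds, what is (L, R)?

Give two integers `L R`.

Round 1 (k=15): L=233 R=61
Round 2 (k=14): L=61 R=180
Round 3 (k=21): L=180 R=246
Round 4 (k=5): L=246 R=97

Answer: 246 97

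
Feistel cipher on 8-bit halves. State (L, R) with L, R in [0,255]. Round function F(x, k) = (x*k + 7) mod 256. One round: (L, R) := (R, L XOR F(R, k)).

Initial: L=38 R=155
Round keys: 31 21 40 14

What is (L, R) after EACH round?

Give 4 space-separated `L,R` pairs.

Round 1 (k=31): L=155 R=234
Round 2 (k=21): L=234 R=162
Round 3 (k=40): L=162 R=189
Round 4 (k=14): L=189 R=255

Answer: 155,234 234,162 162,189 189,255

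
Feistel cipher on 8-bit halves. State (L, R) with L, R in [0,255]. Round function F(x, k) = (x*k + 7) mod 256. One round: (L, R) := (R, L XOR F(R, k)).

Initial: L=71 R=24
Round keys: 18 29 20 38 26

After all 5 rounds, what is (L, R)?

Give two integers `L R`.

Round 1 (k=18): L=24 R=240
Round 2 (k=29): L=240 R=47
Round 3 (k=20): L=47 R=67
Round 4 (k=38): L=67 R=214
Round 5 (k=26): L=214 R=128

Answer: 214 128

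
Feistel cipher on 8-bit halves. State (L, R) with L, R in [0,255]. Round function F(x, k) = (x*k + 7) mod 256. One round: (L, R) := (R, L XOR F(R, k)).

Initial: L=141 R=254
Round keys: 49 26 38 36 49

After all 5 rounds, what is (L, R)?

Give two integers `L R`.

Answer: 146 76

Derivation:
Round 1 (k=49): L=254 R=40
Round 2 (k=26): L=40 R=233
Round 3 (k=38): L=233 R=181
Round 4 (k=36): L=181 R=146
Round 5 (k=49): L=146 R=76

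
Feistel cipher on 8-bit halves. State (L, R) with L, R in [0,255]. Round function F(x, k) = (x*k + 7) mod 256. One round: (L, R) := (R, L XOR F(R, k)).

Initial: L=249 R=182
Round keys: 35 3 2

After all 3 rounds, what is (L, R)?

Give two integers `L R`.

Round 1 (k=35): L=182 R=16
Round 2 (k=3): L=16 R=129
Round 3 (k=2): L=129 R=25

Answer: 129 25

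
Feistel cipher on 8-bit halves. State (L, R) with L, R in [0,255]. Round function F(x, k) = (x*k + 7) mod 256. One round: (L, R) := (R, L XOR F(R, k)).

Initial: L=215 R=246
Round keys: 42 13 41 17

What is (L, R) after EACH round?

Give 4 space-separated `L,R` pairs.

Answer: 246,180 180,221 221,216 216,130

Derivation:
Round 1 (k=42): L=246 R=180
Round 2 (k=13): L=180 R=221
Round 3 (k=41): L=221 R=216
Round 4 (k=17): L=216 R=130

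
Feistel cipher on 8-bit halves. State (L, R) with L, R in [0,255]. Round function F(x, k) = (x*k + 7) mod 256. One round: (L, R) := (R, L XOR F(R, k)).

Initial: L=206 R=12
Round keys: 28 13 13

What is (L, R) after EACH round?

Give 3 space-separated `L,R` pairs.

Answer: 12,153 153,192 192,94

Derivation:
Round 1 (k=28): L=12 R=153
Round 2 (k=13): L=153 R=192
Round 3 (k=13): L=192 R=94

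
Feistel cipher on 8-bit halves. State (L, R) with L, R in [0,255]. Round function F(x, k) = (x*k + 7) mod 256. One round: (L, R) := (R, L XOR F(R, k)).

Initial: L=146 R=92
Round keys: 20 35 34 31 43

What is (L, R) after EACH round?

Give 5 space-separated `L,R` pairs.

Round 1 (k=20): L=92 R=165
Round 2 (k=35): L=165 R=202
Round 3 (k=34): L=202 R=126
Round 4 (k=31): L=126 R=131
Round 5 (k=43): L=131 R=118

Answer: 92,165 165,202 202,126 126,131 131,118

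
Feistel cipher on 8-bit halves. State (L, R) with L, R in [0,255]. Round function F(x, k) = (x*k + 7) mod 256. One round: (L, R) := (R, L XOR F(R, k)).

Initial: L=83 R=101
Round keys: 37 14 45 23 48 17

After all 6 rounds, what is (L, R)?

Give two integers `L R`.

Round 1 (k=37): L=101 R=243
Round 2 (k=14): L=243 R=52
Round 3 (k=45): L=52 R=216
Round 4 (k=23): L=216 R=91
Round 5 (k=48): L=91 R=207
Round 6 (k=17): L=207 R=157

Answer: 207 157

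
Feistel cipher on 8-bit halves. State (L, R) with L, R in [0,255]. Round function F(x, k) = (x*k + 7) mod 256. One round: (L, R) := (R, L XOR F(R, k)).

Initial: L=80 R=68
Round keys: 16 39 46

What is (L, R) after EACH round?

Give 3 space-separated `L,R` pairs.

Answer: 68,23 23,204 204,184

Derivation:
Round 1 (k=16): L=68 R=23
Round 2 (k=39): L=23 R=204
Round 3 (k=46): L=204 R=184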